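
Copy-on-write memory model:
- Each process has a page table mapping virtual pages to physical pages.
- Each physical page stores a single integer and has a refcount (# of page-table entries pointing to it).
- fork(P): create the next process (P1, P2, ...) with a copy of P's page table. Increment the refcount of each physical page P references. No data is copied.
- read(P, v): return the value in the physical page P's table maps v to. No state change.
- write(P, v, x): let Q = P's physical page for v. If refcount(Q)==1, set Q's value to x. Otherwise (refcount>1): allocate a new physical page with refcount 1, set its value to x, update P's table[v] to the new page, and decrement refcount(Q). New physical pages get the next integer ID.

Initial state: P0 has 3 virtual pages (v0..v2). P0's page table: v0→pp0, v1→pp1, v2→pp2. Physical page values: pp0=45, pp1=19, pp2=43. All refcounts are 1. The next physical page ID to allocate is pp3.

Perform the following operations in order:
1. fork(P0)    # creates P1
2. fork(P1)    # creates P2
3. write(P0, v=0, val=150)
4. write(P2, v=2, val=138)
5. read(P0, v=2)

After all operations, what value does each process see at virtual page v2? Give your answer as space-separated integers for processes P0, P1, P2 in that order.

Op 1: fork(P0) -> P1. 3 ppages; refcounts: pp0:2 pp1:2 pp2:2
Op 2: fork(P1) -> P2. 3 ppages; refcounts: pp0:3 pp1:3 pp2:3
Op 3: write(P0, v0, 150). refcount(pp0)=3>1 -> COPY to pp3. 4 ppages; refcounts: pp0:2 pp1:3 pp2:3 pp3:1
Op 4: write(P2, v2, 138). refcount(pp2)=3>1 -> COPY to pp4. 5 ppages; refcounts: pp0:2 pp1:3 pp2:2 pp3:1 pp4:1
Op 5: read(P0, v2) -> 43. No state change.
P0: v2 -> pp2 = 43
P1: v2 -> pp2 = 43
P2: v2 -> pp4 = 138

Answer: 43 43 138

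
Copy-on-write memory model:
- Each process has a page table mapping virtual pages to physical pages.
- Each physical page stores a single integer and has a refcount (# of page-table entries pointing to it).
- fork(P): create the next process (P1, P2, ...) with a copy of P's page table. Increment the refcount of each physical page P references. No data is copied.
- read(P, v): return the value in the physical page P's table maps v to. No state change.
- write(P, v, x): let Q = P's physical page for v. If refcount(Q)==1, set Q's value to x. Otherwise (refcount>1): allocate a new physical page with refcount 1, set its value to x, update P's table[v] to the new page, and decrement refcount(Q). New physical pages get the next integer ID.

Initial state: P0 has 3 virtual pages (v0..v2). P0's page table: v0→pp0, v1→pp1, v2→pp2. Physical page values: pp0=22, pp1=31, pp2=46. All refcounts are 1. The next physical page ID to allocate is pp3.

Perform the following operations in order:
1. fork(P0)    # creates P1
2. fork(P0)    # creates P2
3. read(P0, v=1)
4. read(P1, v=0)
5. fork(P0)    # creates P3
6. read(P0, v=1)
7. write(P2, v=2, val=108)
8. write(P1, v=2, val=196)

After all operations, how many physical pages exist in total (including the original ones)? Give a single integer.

Answer: 5

Derivation:
Op 1: fork(P0) -> P1. 3 ppages; refcounts: pp0:2 pp1:2 pp2:2
Op 2: fork(P0) -> P2. 3 ppages; refcounts: pp0:3 pp1:3 pp2:3
Op 3: read(P0, v1) -> 31. No state change.
Op 4: read(P1, v0) -> 22. No state change.
Op 5: fork(P0) -> P3. 3 ppages; refcounts: pp0:4 pp1:4 pp2:4
Op 6: read(P0, v1) -> 31. No state change.
Op 7: write(P2, v2, 108). refcount(pp2)=4>1 -> COPY to pp3. 4 ppages; refcounts: pp0:4 pp1:4 pp2:3 pp3:1
Op 8: write(P1, v2, 196). refcount(pp2)=3>1 -> COPY to pp4. 5 ppages; refcounts: pp0:4 pp1:4 pp2:2 pp3:1 pp4:1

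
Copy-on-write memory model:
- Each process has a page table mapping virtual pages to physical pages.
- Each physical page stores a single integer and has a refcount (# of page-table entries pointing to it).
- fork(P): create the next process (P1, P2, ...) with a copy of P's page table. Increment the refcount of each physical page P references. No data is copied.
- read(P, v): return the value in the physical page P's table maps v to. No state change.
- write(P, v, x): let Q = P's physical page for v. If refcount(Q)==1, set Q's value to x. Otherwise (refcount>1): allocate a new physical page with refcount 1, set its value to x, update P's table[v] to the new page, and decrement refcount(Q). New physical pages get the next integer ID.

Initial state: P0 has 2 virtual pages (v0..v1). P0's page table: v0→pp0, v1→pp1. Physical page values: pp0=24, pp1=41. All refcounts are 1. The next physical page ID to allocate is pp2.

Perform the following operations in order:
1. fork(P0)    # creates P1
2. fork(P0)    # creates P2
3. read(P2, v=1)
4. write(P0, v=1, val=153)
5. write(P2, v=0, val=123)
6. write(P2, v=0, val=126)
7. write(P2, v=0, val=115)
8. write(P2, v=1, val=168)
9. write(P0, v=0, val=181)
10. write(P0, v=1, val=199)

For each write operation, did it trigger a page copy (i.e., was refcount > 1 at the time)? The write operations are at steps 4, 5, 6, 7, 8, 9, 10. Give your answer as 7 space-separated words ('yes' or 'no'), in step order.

Op 1: fork(P0) -> P1. 2 ppages; refcounts: pp0:2 pp1:2
Op 2: fork(P0) -> P2. 2 ppages; refcounts: pp0:3 pp1:3
Op 3: read(P2, v1) -> 41. No state change.
Op 4: write(P0, v1, 153). refcount(pp1)=3>1 -> COPY to pp2. 3 ppages; refcounts: pp0:3 pp1:2 pp2:1
Op 5: write(P2, v0, 123). refcount(pp0)=3>1 -> COPY to pp3. 4 ppages; refcounts: pp0:2 pp1:2 pp2:1 pp3:1
Op 6: write(P2, v0, 126). refcount(pp3)=1 -> write in place. 4 ppages; refcounts: pp0:2 pp1:2 pp2:1 pp3:1
Op 7: write(P2, v0, 115). refcount(pp3)=1 -> write in place. 4 ppages; refcounts: pp0:2 pp1:2 pp2:1 pp3:1
Op 8: write(P2, v1, 168). refcount(pp1)=2>1 -> COPY to pp4. 5 ppages; refcounts: pp0:2 pp1:1 pp2:1 pp3:1 pp4:1
Op 9: write(P0, v0, 181). refcount(pp0)=2>1 -> COPY to pp5. 6 ppages; refcounts: pp0:1 pp1:1 pp2:1 pp3:1 pp4:1 pp5:1
Op 10: write(P0, v1, 199). refcount(pp2)=1 -> write in place. 6 ppages; refcounts: pp0:1 pp1:1 pp2:1 pp3:1 pp4:1 pp5:1

yes yes no no yes yes no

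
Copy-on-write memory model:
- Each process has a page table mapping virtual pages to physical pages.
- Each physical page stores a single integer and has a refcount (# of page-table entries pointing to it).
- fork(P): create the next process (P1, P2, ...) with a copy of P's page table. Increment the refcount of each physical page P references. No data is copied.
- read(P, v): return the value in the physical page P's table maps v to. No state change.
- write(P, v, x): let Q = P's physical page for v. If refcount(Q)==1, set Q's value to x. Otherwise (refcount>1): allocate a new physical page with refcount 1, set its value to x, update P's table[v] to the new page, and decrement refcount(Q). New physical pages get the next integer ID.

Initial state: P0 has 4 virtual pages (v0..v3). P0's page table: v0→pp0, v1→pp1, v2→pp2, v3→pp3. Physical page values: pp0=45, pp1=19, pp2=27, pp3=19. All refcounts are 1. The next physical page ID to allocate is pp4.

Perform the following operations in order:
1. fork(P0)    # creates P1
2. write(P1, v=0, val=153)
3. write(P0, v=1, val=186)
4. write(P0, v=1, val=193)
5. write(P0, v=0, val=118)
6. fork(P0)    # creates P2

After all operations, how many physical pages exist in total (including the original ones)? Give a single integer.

Answer: 6

Derivation:
Op 1: fork(P0) -> P1. 4 ppages; refcounts: pp0:2 pp1:2 pp2:2 pp3:2
Op 2: write(P1, v0, 153). refcount(pp0)=2>1 -> COPY to pp4. 5 ppages; refcounts: pp0:1 pp1:2 pp2:2 pp3:2 pp4:1
Op 3: write(P0, v1, 186). refcount(pp1)=2>1 -> COPY to pp5. 6 ppages; refcounts: pp0:1 pp1:1 pp2:2 pp3:2 pp4:1 pp5:1
Op 4: write(P0, v1, 193). refcount(pp5)=1 -> write in place. 6 ppages; refcounts: pp0:1 pp1:1 pp2:2 pp3:2 pp4:1 pp5:1
Op 5: write(P0, v0, 118). refcount(pp0)=1 -> write in place. 6 ppages; refcounts: pp0:1 pp1:1 pp2:2 pp3:2 pp4:1 pp5:1
Op 6: fork(P0) -> P2. 6 ppages; refcounts: pp0:2 pp1:1 pp2:3 pp3:3 pp4:1 pp5:2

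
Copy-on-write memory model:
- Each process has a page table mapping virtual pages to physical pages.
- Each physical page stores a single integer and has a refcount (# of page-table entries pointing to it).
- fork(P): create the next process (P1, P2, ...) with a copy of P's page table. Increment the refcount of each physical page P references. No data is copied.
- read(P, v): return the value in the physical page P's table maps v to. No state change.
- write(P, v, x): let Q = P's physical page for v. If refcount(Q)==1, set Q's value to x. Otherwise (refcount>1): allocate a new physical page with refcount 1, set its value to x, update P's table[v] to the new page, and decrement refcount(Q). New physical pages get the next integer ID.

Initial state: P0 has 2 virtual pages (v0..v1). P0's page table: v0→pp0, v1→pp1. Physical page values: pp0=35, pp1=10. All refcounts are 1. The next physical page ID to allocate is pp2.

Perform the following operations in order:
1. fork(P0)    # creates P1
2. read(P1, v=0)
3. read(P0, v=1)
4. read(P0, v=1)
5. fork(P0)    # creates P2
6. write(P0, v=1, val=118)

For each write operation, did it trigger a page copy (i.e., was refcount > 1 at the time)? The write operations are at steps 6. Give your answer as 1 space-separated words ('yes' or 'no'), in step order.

Op 1: fork(P0) -> P1. 2 ppages; refcounts: pp0:2 pp1:2
Op 2: read(P1, v0) -> 35. No state change.
Op 3: read(P0, v1) -> 10. No state change.
Op 4: read(P0, v1) -> 10. No state change.
Op 5: fork(P0) -> P2. 2 ppages; refcounts: pp0:3 pp1:3
Op 6: write(P0, v1, 118). refcount(pp1)=3>1 -> COPY to pp2. 3 ppages; refcounts: pp0:3 pp1:2 pp2:1

yes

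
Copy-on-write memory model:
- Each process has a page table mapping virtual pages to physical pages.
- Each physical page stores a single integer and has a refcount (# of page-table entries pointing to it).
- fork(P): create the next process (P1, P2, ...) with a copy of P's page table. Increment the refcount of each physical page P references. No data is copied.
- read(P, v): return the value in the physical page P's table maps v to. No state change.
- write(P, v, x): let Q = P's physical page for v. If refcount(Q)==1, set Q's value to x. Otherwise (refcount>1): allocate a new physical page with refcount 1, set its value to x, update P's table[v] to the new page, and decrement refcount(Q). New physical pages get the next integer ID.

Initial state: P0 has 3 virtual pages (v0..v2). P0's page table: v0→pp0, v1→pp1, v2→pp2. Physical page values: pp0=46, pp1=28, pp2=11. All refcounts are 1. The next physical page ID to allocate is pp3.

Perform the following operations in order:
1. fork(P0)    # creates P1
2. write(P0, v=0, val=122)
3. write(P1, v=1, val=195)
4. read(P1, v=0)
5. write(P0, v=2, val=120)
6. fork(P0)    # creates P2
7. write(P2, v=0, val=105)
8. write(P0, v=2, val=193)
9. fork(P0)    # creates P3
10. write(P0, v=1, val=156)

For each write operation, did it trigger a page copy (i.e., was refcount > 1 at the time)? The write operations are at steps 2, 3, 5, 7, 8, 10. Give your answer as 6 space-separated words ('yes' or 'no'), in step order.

Op 1: fork(P0) -> P1. 3 ppages; refcounts: pp0:2 pp1:2 pp2:2
Op 2: write(P0, v0, 122). refcount(pp0)=2>1 -> COPY to pp3. 4 ppages; refcounts: pp0:1 pp1:2 pp2:2 pp3:1
Op 3: write(P1, v1, 195). refcount(pp1)=2>1 -> COPY to pp4. 5 ppages; refcounts: pp0:1 pp1:1 pp2:2 pp3:1 pp4:1
Op 4: read(P1, v0) -> 46. No state change.
Op 5: write(P0, v2, 120). refcount(pp2)=2>1 -> COPY to pp5. 6 ppages; refcounts: pp0:1 pp1:1 pp2:1 pp3:1 pp4:1 pp5:1
Op 6: fork(P0) -> P2. 6 ppages; refcounts: pp0:1 pp1:2 pp2:1 pp3:2 pp4:1 pp5:2
Op 7: write(P2, v0, 105). refcount(pp3)=2>1 -> COPY to pp6. 7 ppages; refcounts: pp0:1 pp1:2 pp2:1 pp3:1 pp4:1 pp5:2 pp6:1
Op 8: write(P0, v2, 193). refcount(pp5)=2>1 -> COPY to pp7. 8 ppages; refcounts: pp0:1 pp1:2 pp2:1 pp3:1 pp4:1 pp5:1 pp6:1 pp7:1
Op 9: fork(P0) -> P3. 8 ppages; refcounts: pp0:1 pp1:3 pp2:1 pp3:2 pp4:1 pp5:1 pp6:1 pp7:2
Op 10: write(P0, v1, 156). refcount(pp1)=3>1 -> COPY to pp8. 9 ppages; refcounts: pp0:1 pp1:2 pp2:1 pp3:2 pp4:1 pp5:1 pp6:1 pp7:2 pp8:1

yes yes yes yes yes yes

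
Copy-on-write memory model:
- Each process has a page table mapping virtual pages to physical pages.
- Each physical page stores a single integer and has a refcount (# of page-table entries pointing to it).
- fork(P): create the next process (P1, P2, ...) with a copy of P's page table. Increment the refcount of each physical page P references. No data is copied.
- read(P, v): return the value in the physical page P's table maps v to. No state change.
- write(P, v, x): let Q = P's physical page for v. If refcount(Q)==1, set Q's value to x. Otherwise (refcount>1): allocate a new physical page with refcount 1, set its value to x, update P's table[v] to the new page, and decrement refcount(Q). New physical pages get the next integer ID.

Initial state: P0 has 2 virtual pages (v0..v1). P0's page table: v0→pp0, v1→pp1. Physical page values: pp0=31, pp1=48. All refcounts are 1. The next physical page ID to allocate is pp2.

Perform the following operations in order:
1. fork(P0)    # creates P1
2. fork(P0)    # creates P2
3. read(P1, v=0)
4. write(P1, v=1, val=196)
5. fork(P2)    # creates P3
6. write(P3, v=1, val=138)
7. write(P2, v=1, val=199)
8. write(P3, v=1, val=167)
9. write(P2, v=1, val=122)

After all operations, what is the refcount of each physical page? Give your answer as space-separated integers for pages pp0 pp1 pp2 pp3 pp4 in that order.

Answer: 4 1 1 1 1

Derivation:
Op 1: fork(P0) -> P1. 2 ppages; refcounts: pp0:2 pp1:2
Op 2: fork(P0) -> P2. 2 ppages; refcounts: pp0:3 pp1:3
Op 3: read(P1, v0) -> 31. No state change.
Op 4: write(P1, v1, 196). refcount(pp1)=3>1 -> COPY to pp2. 3 ppages; refcounts: pp0:3 pp1:2 pp2:1
Op 5: fork(P2) -> P3. 3 ppages; refcounts: pp0:4 pp1:3 pp2:1
Op 6: write(P3, v1, 138). refcount(pp1)=3>1 -> COPY to pp3. 4 ppages; refcounts: pp0:4 pp1:2 pp2:1 pp3:1
Op 7: write(P2, v1, 199). refcount(pp1)=2>1 -> COPY to pp4. 5 ppages; refcounts: pp0:4 pp1:1 pp2:1 pp3:1 pp4:1
Op 8: write(P3, v1, 167). refcount(pp3)=1 -> write in place. 5 ppages; refcounts: pp0:4 pp1:1 pp2:1 pp3:1 pp4:1
Op 9: write(P2, v1, 122). refcount(pp4)=1 -> write in place. 5 ppages; refcounts: pp0:4 pp1:1 pp2:1 pp3:1 pp4:1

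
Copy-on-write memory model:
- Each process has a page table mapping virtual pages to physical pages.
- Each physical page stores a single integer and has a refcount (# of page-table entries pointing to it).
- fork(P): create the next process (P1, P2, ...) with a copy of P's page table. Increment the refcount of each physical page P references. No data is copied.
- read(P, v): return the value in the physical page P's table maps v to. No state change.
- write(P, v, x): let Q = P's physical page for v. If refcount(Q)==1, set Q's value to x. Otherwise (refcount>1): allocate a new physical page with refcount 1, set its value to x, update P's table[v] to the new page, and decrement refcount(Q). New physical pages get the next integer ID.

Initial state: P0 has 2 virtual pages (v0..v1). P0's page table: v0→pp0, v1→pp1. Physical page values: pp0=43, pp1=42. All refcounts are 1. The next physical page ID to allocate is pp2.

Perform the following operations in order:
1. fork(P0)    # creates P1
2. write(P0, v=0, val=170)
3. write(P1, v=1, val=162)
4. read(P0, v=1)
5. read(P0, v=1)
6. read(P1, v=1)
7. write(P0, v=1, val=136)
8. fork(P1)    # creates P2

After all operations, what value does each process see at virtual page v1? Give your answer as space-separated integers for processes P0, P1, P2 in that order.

Answer: 136 162 162

Derivation:
Op 1: fork(P0) -> P1. 2 ppages; refcounts: pp0:2 pp1:2
Op 2: write(P0, v0, 170). refcount(pp0)=2>1 -> COPY to pp2. 3 ppages; refcounts: pp0:1 pp1:2 pp2:1
Op 3: write(P1, v1, 162). refcount(pp1)=2>1 -> COPY to pp3. 4 ppages; refcounts: pp0:1 pp1:1 pp2:1 pp3:1
Op 4: read(P0, v1) -> 42. No state change.
Op 5: read(P0, v1) -> 42. No state change.
Op 6: read(P1, v1) -> 162. No state change.
Op 7: write(P0, v1, 136). refcount(pp1)=1 -> write in place. 4 ppages; refcounts: pp0:1 pp1:1 pp2:1 pp3:1
Op 8: fork(P1) -> P2. 4 ppages; refcounts: pp0:2 pp1:1 pp2:1 pp3:2
P0: v1 -> pp1 = 136
P1: v1 -> pp3 = 162
P2: v1 -> pp3 = 162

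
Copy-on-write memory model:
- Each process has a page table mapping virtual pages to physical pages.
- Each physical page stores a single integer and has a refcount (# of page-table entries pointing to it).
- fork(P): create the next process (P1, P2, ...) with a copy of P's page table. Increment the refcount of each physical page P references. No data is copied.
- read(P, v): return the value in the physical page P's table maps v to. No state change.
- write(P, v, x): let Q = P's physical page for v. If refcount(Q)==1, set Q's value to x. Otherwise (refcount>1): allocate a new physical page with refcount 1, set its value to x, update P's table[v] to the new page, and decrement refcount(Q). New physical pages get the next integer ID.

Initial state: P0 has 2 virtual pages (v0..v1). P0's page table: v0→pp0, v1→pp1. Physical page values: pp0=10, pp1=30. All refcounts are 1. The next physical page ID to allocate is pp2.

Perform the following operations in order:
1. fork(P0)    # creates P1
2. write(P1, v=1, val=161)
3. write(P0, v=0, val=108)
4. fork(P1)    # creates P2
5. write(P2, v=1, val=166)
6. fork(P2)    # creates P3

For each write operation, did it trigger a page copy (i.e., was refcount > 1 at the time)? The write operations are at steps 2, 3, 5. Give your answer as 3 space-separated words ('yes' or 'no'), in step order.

Op 1: fork(P0) -> P1. 2 ppages; refcounts: pp0:2 pp1:2
Op 2: write(P1, v1, 161). refcount(pp1)=2>1 -> COPY to pp2. 3 ppages; refcounts: pp0:2 pp1:1 pp2:1
Op 3: write(P0, v0, 108). refcount(pp0)=2>1 -> COPY to pp3. 4 ppages; refcounts: pp0:1 pp1:1 pp2:1 pp3:1
Op 4: fork(P1) -> P2. 4 ppages; refcounts: pp0:2 pp1:1 pp2:2 pp3:1
Op 5: write(P2, v1, 166). refcount(pp2)=2>1 -> COPY to pp4. 5 ppages; refcounts: pp0:2 pp1:1 pp2:1 pp3:1 pp4:1
Op 6: fork(P2) -> P3. 5 ppages; refcounts: pp0:3 pp1:1 pp2:1 pp3:1 pp4:2

yes yes yes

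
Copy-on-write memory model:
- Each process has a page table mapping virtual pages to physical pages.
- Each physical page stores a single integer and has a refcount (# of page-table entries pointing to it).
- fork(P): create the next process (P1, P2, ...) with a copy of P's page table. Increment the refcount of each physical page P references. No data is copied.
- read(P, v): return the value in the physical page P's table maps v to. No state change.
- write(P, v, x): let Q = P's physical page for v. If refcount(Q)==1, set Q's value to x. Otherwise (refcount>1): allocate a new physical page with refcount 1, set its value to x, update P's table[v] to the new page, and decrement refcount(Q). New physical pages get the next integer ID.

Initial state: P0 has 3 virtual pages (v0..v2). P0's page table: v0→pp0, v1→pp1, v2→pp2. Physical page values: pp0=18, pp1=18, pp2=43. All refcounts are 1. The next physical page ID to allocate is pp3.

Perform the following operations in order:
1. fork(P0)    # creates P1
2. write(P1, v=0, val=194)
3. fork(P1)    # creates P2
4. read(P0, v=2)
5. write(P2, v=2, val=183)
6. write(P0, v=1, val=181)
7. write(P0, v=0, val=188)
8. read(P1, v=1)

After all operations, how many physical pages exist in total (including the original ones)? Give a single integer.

Op 1: fork(P0) -> P1. 3 ppages; refcounts: pp0:2 pp1:2 pp2:2
Op 2: write(P1, v0, 194). refcount(pp0)=2>1 -> COPY to pp3. 4 ppages; refcounts: pp0:1 pp1:2 pp2:2 pp3:1
Op 3: fork(P1) -> P2. 4 ppages; refcounts: pp0:1 pp1:3 pp2:3 pp3:2
Op 4: read(P0, v2) -> 43. No state change.
Op 5: write(P2, v2, 183). refcount(pp2)=3>1 -> COPY to pp4. 5 ppages; refcounts: pp0:1 pp1:3 pp2:2 pp3:2 pp4:1
Op 6: write(P0, v1, 181). refcount(pp1)=3>1 -> COPY to pp5. 6 ppages; refcounts: pp0:1 pp1:2 pp2:2 pp3:2 pp4:1 pp5:1
Op 7: write(P0, v0, 188). refcount(pp0)=1 -> write in place. 6 ppages; refcounts: pp0:1 pp1:2 pp2:2 pp3:2 pp4:1 pp5:1
Op 8: read(P1, v1) -> 18. No state change.

Answer: 6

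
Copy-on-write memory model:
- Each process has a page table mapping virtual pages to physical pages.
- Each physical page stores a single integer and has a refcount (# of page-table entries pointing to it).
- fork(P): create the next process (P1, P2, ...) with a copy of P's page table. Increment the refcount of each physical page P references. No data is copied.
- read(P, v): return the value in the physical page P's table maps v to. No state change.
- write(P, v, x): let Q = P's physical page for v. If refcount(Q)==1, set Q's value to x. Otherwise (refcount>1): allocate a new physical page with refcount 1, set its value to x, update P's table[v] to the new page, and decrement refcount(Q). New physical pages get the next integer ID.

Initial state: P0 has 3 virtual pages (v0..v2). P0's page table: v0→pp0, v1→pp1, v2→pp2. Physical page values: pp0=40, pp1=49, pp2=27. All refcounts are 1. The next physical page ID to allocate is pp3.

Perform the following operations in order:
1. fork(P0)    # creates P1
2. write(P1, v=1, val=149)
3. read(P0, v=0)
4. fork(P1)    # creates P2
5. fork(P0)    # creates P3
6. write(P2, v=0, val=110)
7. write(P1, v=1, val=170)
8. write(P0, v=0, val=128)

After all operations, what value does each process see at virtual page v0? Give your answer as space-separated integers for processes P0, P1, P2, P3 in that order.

Answer: 128 40 110 40

Derivation:
Op 1: fork(P0) -> P1. 3 ppages; refcounts: pp0:2 pp1:2 pp2:2
Op 2: write(P1, v1, 149). refcount(pp1)=2>1 -> COPY to pp3. 4 ppages; refcounts: pp0:2 pp1:1 pp2:2 pp3:1
Op 3: read(P0, v0) -> 40. No state change.
Op 4: fork(P1) -> P2. 4 ppages; refcounts: pp0:3 pp1:1 pp2:3 pp3:2
Op 5: fork(P0) -> P3. 4 ppages; refcounts: pp0:4 pp1:2 pp2:4 pp3:2
Op 6: write(P2, v0, 110). refcount(pp0)=4>1 -> COPY to pp4. 5 ppages; refcounts: pp0:3 pp1:2 pp2:4 pp3:2 pp4:1
Op 7: write(P1, v1, 170). refcount(pp3)=2>1 -> COPY to pp5. 6 ppages; refcounts: pp0:3 pp1:2 pp2:4 pp3:1 pp4:1 pp5:1
Op 8: write(P0, v0, 128). refcount(pp0)=3>1 -> COPY to pp6. 7 ppages; refcounts: pp0:2 pp1:2 pp2:4 pp3:1 pp4:1 pp5:1 pp6:1
P0: v0 -> pp6 = 128
P1: v0 -> pp0 = 40
P2: v0 -> pp4 = 110
P3: v0 -> pp0 = 40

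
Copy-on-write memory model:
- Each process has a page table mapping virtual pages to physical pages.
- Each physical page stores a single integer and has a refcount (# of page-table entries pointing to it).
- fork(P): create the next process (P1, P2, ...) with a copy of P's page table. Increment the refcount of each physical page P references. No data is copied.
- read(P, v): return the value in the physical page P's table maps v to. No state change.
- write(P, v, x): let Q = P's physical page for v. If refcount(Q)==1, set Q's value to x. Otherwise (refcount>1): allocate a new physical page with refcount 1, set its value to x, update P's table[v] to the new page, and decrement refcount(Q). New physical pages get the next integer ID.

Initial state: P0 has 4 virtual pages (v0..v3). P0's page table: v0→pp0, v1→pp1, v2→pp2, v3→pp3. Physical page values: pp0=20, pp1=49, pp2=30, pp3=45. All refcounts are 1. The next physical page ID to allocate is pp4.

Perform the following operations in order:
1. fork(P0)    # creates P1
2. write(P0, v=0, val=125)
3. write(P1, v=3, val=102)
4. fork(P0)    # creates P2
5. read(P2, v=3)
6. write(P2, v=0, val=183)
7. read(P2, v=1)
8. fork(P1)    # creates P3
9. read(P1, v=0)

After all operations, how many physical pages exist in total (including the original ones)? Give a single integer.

Answer: 7

Derivation:
Op 1: fork(P0) -> P1. 4 ppages; refcounts: pp0:2 pp1:2 pp2:2 pp3:2
Op 2: write(P0, v0, 125). refcount(pp0)=2>1 -> COPY to pp4. 5 ppages; refcounts: pp0:1 pp1:2 pp2:2 pp3:2 pp4:1
Op 3: write(P1, v3, 102). refcount(pp3)=2>1 -> COPY to pp5. 6 ppages; refcounts: pp0:1 pp1:2 pp2:2 pp3:1 pp4:1 pp5:1
Op 4: fork(P0) -> P2. 6 ppages; refcounts: pp0:1 pp1:3 pp2:3 pp3:2 pp4:2 pp5:1
Op 5: read(P2, v3) -> 45. No state change.
Op 6: write(P2, v0, 183). refcount(pp4)=2>1 -> COPY to pp6. 7 ppages; refcounts: pp0:1 pp1:3 pp2:3 pp3:2 pp4:1 pp5:1 pp6:1
Op 7: read(P2, v1) -> 49. No state change.
Op 8: fork(P1) -> P3. 7 ppages; refcounts: pp0:2 pp1:4 pp2:4 pp3:2 pp4:1 pp5:2 pp6:1
Op 9: read(P1, v0) -> 20. No state change.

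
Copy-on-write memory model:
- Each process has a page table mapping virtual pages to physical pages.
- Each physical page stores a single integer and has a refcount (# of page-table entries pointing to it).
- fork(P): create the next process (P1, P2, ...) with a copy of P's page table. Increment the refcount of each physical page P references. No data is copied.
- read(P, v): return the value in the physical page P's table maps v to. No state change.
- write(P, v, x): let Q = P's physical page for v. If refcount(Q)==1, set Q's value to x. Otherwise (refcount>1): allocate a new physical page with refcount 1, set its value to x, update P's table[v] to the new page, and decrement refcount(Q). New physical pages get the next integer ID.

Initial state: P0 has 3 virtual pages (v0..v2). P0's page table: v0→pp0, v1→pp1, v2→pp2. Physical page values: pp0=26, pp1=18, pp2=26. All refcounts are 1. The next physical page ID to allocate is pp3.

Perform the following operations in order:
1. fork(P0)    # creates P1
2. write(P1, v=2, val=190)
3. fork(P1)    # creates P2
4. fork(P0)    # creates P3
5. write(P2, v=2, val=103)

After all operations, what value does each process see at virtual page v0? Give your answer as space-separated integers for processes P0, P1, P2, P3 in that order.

Answer: 26 26 26 26

Derivation:
Op 1: fork(P0) -> P1. 3 ppages; refcounts: pp0:2 pp1:2 pp2:2
Op 2: write(P1, v2, 190). refcount(pp2)=2>1 -> COPY to pp3. 4 ppages; refcounts: pp0:2 pp1:2 pp2:1 pp3:1
Op 3: fork(P1) -> P2. 4 ppages; refcounts: pp0:3 pp1:3 pp2:1 pp3:2
Op 4: fork(P0) -> P3. 4 ppages; refcounts: pp0:4 pp1:4 pp2:2 pp3:2
Op 5: write(P2, v2, 103). refcount(pp3)=2>1 -> COPY to pp4. 5 ppages; refcounts: pp0:4 pp1:4 pp2:2 pp3:1 pp4:1
P0: v0 -> pp0 = 26
P1: v0 -> pp0 = 26
P2: v0 -> pp0 = 26
P3: v0 -> pp0 = 26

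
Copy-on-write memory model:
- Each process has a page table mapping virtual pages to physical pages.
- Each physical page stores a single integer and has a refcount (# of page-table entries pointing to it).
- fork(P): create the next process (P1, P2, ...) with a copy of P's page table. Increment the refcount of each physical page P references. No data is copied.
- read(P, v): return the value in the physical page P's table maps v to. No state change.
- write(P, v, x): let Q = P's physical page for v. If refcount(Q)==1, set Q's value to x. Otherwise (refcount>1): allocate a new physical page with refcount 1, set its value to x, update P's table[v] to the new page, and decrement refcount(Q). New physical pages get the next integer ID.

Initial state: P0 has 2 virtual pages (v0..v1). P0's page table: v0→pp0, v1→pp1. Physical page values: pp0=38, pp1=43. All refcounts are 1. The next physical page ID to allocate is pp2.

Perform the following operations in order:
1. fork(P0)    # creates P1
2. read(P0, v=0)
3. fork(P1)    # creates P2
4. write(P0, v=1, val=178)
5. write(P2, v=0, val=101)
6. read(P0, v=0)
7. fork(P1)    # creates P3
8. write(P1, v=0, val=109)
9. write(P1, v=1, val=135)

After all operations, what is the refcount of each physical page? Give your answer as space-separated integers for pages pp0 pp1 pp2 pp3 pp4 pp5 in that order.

Op 1: fork(P0) -> P1. 2 ppages; refcounts: pp0:2 pp1:2
Op 2: read(P0, v0) -> 38. No state change.
Op 3: fork(P1) -> P2. 2 ppages; refcounts: pp0:3 pp1:3
Op 4: write(P0, v1, 178). refcount(pp1)=3>1 -> COPY to pp2. 3 ppages; refcounts: pp0:3 pp1:2 pp2:1
Op 5: write(P2, v0, 101). refcount(pp0)=3>1 -> COPY to pp3. 4 ppages; refcounts: pp0:2 pp1:2 pp2:1 pp3:1
Op 6: read(P0, v0) -> 38. No state change.
Op 7: fork(P1) -> P3. 4 ppages; refcounts: pp0:3 pp1:3 pp2:1 pp3:1
Op 8: write(P1, v0, 109). refcount(pp0)=3>1 -> COPY to pp4. 5 ppages; refcounts: pp0:2 pp1:3 pp2:1 pp3:1 pp4:1
Op 9: write(P1, v1, 135). refcount(pp1)=3>1 -> COPY to pp5. 6 ppages; refcounts: pp0:2 pp1:2 pp2:1 pp3:1 pp4:1 pp5:1

Answer: 2 2 1 1 1 1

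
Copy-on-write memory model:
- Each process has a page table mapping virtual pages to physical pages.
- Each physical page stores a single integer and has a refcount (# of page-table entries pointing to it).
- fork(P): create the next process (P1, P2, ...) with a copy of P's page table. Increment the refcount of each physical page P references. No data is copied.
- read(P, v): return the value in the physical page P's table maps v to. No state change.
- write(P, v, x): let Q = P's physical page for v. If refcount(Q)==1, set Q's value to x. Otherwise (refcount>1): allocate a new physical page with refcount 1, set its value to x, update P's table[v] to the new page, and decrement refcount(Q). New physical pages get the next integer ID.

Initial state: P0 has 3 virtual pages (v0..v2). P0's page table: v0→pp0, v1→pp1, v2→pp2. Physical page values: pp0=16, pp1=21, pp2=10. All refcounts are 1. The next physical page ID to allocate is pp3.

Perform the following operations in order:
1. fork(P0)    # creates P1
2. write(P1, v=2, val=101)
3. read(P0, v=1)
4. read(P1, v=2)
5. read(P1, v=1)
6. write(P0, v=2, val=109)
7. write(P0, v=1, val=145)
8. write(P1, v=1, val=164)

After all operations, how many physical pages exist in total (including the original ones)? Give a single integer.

Op 1: fork(P0) -> P1. 3 ppages; refcounts: pp0:2 pp1:2 pp2:2
Op 2: write(P1, v2, 101). refcount(pp2)=2>1 -> COPY to pp3. 4 ppages; refcounts: pp0:2 pp1:2 pp2:1 pp3:1
Op 3: read(P0, v1) -> 21. No state change.
Op 4: read(P1, v2) -> 101. No state change.
Op 5: read(P1, v1) -> 21. No state change.
Op 6: write(P0, v2, 109). refcount(pp2)=1 -> write in place. 4 ppages; refcounts: pp0:2 pp1:2 pp2:1 pp3:1
Op 7: write(P0, v1, 145). refcount(pp1)=2>1 -> COPY to pp4. 5 ppages; refcounts: pp0:2 pp1:1 pp2:1 pp3:1 pp4:1
Op 8: write(P1, v1, 164). refcount(pp1)=1 -> write in place. 5 ppages; refcounts: pp0:2 pp1:1 pp2:1 pp3:1 pp4:1

Answer: 5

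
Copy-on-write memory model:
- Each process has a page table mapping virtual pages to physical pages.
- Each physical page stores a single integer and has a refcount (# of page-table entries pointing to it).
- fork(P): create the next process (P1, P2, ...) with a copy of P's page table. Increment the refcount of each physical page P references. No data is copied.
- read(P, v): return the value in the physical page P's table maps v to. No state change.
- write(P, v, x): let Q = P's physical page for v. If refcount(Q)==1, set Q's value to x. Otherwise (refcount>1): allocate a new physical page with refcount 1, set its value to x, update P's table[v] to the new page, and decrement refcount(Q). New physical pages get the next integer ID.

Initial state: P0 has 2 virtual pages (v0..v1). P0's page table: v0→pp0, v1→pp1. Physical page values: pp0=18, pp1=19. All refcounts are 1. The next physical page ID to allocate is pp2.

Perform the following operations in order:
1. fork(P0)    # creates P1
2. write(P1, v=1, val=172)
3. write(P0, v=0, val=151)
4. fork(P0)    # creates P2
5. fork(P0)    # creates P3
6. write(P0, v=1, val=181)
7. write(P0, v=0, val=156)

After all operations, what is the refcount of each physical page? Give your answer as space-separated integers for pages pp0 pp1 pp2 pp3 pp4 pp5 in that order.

Op 1: fork(P0) -> P1. 2 ppages; refcounts: pp0:2 pp1:2
Op 2: write(P1, v1, 172). refcount(pp1)=2>1 -> COPY to pp2. 3 ppages; refcounts: pp0:2 pp1:1 pp2:1
Op 3: write(P0, v0, 151). refcount(pp0)=2>1 -> COPY to pp3. 4 ppages; refcounts: pp0:1 pp1:1 pp2:1 pp3:1
Op 4: fork(P0) -> P2. 4 ppages; refcounts: pp0:1 pp1:2 pp2:1 pp3:2
Op 5: fork(P0) -> P3. 4 ppages; refcounts: pp0:1 pp1:3 pp2:1 pp3:3
Op 6: write(P0, v1, 181). refcount(pp1)=3>1 -> COPY to pp4. 5 ppages; refcounts: pp0:1 pp1:2 pp2:1 pp3:3 pp4:1
Op 7: write(P0, v0, 156). refcount(pp3)=3>1 -> COPY to pp5. 6 ppages; refcounts: pp0:1 pp1:2 pp2:1 pp3:2 pp4:1 pp5:1

Answer: 1 2 1 2 1 1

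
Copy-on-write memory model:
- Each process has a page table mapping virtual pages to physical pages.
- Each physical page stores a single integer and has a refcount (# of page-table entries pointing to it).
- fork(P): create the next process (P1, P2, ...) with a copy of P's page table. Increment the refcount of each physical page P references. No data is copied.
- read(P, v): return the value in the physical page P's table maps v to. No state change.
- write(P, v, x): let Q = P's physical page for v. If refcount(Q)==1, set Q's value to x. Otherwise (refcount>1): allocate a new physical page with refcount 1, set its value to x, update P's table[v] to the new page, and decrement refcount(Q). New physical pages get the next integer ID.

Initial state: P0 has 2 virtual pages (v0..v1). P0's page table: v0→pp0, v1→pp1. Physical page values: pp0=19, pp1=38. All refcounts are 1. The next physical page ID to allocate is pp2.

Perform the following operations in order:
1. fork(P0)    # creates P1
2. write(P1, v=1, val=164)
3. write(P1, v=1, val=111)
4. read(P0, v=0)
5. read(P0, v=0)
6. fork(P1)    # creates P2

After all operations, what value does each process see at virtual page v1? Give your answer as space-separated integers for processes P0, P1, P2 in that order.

Op 1: fork(P0) -> P1. 2 ppages; refcounts: pp0:2 pp1:2
Op 2: write(P1, v1, 164). refcount(pp1)=2>1 -> COPY to pp2. 3 ppages; refcounts: pp0:2 pp1:1 pp2:1
Op 3: write(P1, v1, 111). refcount(pp2)=1 -> write in place. 3 ppages; refcounts: pp0:2 pp1:1 pp2:1
Op 4: read(P0, v0) -> 19. No state change.
Op 5: read(P0, v0) -> 19. No state change.
Op 6: fork(P1) -> P2. 3 ppages; refcounts: pp0:3 pp1:1 pp2:2
P0: v1 -> pp1 = 38
P1: v1 -> pp2 = 111
P2: v1 -> pp2 = 111

Answer: 38 111 111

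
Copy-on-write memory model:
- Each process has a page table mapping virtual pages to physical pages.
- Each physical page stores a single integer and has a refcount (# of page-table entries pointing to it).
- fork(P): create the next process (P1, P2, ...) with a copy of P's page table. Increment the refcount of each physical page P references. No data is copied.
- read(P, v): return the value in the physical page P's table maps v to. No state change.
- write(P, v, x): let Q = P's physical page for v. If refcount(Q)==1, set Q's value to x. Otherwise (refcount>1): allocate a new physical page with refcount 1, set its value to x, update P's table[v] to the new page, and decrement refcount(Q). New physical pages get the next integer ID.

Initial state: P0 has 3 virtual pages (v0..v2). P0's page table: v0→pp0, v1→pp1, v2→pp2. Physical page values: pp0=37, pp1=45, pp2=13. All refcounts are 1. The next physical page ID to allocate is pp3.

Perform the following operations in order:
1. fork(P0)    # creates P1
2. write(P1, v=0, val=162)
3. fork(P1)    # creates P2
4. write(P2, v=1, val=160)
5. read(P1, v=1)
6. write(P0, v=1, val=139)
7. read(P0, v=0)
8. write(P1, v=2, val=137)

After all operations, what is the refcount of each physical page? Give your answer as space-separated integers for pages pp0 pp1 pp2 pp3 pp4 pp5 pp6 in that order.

Answer: 1 1 2 2 1 1 1

Derivation:
Op 1: fork(P0) -> P1. 3 ppages; refcounts: pp0:2 pp1:2 pp2:2
Op 2: write(P1, v0, 162). refcount(pp0)=2>1 -> COPY to pp3. 4 ppages; refcounts: pp0:1 pp1:2 pp2:2 pp3:1
Op 3: fork(P1) -> P2. 4 ppages; refcounts: pp0:1 pp1:3 pp2:3 pp3:2
Op 4: write(P2, v1, 160). refcount(pp1)=3>1 -> COPY to pp4. 5 ppages; refcounts: pp0:1 pp1:2 pp2:3 pp3:2 pp4:1
Op 5: read(P1, v1) -> 45. No state change.
Op 6: write(P0, v1, 139). refcount(pp1)=2>1 -> COPY to pp5. 6 ppages; refcounts: pp0:1 pp1:1 pp2:3 pp3:2 pp4:1 pp5:1
Op 7: read(P0, v0) -> 37. No state change.
Op 8: write(P1, v2, 137). refcount(pp2)=3>1 -> COPY to pp6. 7 ppages; refcounts: pp0:1 pp1:1 pp2:2 pp3:2 pp4:1 pp5:1 pp6:1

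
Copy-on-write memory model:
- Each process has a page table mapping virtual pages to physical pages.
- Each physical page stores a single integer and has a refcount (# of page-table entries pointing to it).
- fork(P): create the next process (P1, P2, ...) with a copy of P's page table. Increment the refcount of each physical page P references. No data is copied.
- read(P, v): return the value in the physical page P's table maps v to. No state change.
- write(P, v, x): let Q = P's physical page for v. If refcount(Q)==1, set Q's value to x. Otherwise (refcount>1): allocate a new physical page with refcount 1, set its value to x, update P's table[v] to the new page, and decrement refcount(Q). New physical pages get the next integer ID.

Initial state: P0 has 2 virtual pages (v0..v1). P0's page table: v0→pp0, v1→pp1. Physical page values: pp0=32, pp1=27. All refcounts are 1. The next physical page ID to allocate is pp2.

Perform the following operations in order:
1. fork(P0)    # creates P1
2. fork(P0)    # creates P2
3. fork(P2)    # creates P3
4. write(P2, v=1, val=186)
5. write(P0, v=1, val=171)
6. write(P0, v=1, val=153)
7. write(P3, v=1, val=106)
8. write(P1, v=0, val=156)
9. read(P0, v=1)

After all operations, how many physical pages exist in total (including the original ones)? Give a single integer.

Answer: 6

Derivation:
Op 1: fork(P0) -> P1. 2 ppages; refcounts: pp0:2 pp1:2
Op 2: fork(P0) -> P2. 2 ppages; refcounts: pp0:3 pp1:3
Op 3: fork(P2) -> P3. 2 ppages; refcounts: pp0:4 pp1:4
Op 4: write(P2, v1, 186). refcount(pp1)=4>1 -> COPY to pp2. 3 ppages; refcounts: pp0:4 pp1:3 pp2:1
Op 5: write(P0, v1, 171). refcount(pp1)=3>1 -> COPY to pp3. 4 ppages; refcounts: pp0:4 pp1:2 pp2:1 pp3:1
Op 6: write(P0, v1, 153). refcount(pp3)=1 -> write in place. 4 ppages; refcounts: pp0:4 pp1:2 pp2:1 pp3:1
Op 7: write(P3, v1, 106). refcount(pp1)=2>1 -> COPY to pp4. 5 ppages; refcounts: pp0:4 pp1:1 pp2:1 pp3:1 pp4:1
Op 8: write(P1, v0, 156). refcount(pp0)=4>1 -> COPY to pp5. 6 ppages; refcounts: pp0:3 pp1:1 pp2:1 pp3:1 pp4:1 pp5:1
Op 9: read(P0, v1) -> 153. No state change.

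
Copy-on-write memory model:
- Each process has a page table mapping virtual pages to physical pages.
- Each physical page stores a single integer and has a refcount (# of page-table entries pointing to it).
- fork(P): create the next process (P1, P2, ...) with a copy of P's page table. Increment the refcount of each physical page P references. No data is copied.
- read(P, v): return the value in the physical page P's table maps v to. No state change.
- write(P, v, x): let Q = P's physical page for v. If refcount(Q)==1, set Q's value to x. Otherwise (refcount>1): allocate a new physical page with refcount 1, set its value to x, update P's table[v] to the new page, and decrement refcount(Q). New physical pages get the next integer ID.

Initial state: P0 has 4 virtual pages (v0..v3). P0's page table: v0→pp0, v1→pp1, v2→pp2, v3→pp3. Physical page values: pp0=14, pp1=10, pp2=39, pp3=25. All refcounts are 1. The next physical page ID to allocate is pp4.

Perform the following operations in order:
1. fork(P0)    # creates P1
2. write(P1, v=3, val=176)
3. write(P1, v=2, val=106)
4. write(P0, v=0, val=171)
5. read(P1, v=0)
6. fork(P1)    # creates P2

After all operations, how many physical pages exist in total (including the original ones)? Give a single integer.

Answer: 7

Derivation:
Op 1: fork(P0) -> P1. 4 ppages; refcounts: pp0:2 pp1:2 pp2:2 pp3:2
Op 2: write(P1, v3, 176). refcount(pp3)=2>1 -> COPY to pp4. 5 ppages; refcounts: pp0:2 pp1:2 pp2:2 pp3:1 pp4:1
Op 3: write(P1, v2, 106). refcount(pp2)=2>1 -> COPY to pp5. 6 ppages; refcounts: pp0:2 pp1:2 pp2:1 pp3:1 pp4:1 pp5:1
Op 4: write(P0, v0, 171). refcount(pp0)=2>1 -> COPY to pp6. 7 ppages; refcounts: pp0:1 pp1:2 pp2:1 pp3:1 pp4:1 pp5:1 pp6:1
Op 5: read(P1, v0) -> 14. No state change.
Op 6: fork(P1) -> P2. 7 ppages; refcounts: pp0:2 pp1:3 pp2:1 pp3:1 pp4:2 pp5:2 pp6:1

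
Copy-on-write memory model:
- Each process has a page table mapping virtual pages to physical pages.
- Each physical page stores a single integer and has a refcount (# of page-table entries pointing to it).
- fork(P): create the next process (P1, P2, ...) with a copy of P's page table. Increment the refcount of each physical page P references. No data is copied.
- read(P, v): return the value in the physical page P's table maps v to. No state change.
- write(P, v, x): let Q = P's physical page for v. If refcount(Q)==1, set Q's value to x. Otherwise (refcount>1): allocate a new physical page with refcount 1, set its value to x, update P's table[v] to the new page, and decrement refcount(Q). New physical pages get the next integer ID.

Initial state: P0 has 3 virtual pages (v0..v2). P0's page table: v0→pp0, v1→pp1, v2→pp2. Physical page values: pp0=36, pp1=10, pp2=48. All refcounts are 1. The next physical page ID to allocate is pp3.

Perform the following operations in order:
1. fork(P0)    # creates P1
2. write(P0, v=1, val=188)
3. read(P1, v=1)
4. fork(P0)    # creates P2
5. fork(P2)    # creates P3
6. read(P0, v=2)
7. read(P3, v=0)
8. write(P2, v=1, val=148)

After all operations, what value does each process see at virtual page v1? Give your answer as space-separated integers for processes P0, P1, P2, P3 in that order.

Op 1: fork(P0) -> P1. 3 ppages; refcounts: pp0:2 pp1:2 pp2:2
Op 2: write(P0, v1, 188). refcount(pp1)=2>1 -> COPY to pp3. 4 ppages; refcounts: pp0:2 pp1:1 pp2:2 pp3:1
Op 3: read(P1, v1) -> 10. No state change.
Op 4: fork(P0) -> P2. 4 ppages; refcounts: pp0:3 pp1:1 pp2:3 pp3:2
Op 5: fork(P2) -> P3. 4 ppages; refcounts: pp0:4 pp1:1 pp2:4 pp3:3
Op 6: read(P0, v2) -> 48. No state change.
Op 7: read(P3, v0) -> 36. No state change.
Op 8: write(P2, v1, 148). refcount(pp3)=3>1 -> COPY to pp4. 5 ppages; refcounts: pp0:4 pp1:1 pp2:4 pp3:2 pp4:1
P0: v1 -> pp3 = 188
P1: v1 -> pp1 = 10
P2: v1 -> pp4 = 148
P3: v1 -> pp3 = 188

Answer: 188 10 148 188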